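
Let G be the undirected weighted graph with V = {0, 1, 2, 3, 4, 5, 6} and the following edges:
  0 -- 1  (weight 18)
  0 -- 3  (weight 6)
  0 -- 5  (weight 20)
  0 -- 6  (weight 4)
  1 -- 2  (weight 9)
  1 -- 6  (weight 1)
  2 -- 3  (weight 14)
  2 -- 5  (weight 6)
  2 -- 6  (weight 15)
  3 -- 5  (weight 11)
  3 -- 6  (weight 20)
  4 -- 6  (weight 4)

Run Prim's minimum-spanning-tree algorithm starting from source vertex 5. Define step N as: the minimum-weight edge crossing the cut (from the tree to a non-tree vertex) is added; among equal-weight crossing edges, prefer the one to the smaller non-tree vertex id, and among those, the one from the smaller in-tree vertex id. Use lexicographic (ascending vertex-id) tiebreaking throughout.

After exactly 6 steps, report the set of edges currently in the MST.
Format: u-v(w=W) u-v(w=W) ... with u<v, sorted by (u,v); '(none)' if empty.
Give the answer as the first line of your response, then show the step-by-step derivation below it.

0-3(w=6) 0-6(w=4) 1-2(w=9) 1-6(w=1) 2-5(w=6) 4-6(w=4)

step 1: add edge 2-5 (w=6); MST = {2-5(w=6)}
step 2: add edge 1-2 (w=9); MST = {1-2(w=9) 2-5(w=6)}
step 3: add edge 1-6 (w=1); MST = {1-2(w=9) 1-6(w=1) 2-5(w=6)}
step 4: add edge 0-6 (w=4); MST = {0-6(w=4) 1-2(w=9) 1-6(w=1) 2-5(w=6)}
step 5: add edge 4-6 (w=4); MST = {0-6(w=4) 1-2(w=9) 1-6(w=1) 2-5(w=6) 4-6(w=4)}
step 6: add edge 0-3 (w=6); MST = {0-3(w=6) 0-6(w=4) 1-2(w=9) 1-6(w=1) 2-5(w=6) 4-6(w=4)}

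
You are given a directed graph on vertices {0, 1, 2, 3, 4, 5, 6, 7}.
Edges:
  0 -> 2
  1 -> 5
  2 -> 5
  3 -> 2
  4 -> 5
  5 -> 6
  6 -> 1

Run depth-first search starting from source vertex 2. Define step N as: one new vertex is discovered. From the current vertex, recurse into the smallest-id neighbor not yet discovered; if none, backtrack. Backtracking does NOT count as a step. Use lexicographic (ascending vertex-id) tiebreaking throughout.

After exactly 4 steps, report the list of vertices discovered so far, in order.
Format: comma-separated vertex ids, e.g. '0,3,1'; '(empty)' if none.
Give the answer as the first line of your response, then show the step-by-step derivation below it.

2,5,6,1

step 1: discover 2; path=2; order=2
step 2: discover 5; path=2>5; order=2,5
step 3: discover 6; path=2>5>6; order=2,5,6
step 4: discover 1; path=2>5>6>1; order=2,5,6,1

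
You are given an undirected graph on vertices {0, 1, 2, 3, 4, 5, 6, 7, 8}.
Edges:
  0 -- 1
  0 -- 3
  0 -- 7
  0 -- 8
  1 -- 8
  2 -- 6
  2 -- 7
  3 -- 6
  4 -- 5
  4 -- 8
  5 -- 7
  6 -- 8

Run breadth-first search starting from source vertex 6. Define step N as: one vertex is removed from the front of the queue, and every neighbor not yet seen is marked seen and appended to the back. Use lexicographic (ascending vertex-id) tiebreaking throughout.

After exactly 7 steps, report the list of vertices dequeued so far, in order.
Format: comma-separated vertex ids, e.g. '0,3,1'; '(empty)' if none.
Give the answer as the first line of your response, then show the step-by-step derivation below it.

6,2,3,8,7,0,1

step 1: dequeue 6; queue=[2,3,8]; order=6
step 2: dequeue 2; queue=[3,8,7]; order=6,2
step 3: dequeue 3; queue=[8,7,0]; order=6,2,3
step 4: dequeue 8; queue=[7,0,1,4]; order=6,2,3,8
step 5: dequeue 7; queue=[0,1,4,5]; order=6,2,3,8,7
step 6: dequeue 0; queue=[1,4,5]; order=6,2,3,8,7,0
step 7: dequeue 1; queue=[4,5]; order=6,2,3,8,7,0,1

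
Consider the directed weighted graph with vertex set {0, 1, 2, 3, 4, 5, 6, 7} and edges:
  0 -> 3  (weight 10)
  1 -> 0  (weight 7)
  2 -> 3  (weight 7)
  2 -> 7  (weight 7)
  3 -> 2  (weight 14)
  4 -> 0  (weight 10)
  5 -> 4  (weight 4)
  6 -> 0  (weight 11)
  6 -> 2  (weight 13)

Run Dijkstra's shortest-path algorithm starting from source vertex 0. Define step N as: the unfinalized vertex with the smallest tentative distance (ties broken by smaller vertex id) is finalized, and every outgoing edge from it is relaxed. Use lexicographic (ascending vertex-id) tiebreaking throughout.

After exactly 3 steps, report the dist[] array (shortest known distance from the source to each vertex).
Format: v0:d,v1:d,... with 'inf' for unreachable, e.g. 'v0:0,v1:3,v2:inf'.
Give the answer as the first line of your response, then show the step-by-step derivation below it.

v0:0,v1:inf,v2:24,v3:10,v4:inf,v5:inf,v6:inf,v7:31

step 1: dist = v0:0,v1:inf,v2:inf,v3:10,v4:inf,v5:inf,v6:inf,v7:inf
step 2: dist = v0:0,v1:inf,v2:24,v3:10,v4:inf,v5:inf,v6:inf,v7:inf
step 3: dist = v0:0,v1:inf,v2:24,v3:10,v4:inf,v5:inf,v6:inf,v7:31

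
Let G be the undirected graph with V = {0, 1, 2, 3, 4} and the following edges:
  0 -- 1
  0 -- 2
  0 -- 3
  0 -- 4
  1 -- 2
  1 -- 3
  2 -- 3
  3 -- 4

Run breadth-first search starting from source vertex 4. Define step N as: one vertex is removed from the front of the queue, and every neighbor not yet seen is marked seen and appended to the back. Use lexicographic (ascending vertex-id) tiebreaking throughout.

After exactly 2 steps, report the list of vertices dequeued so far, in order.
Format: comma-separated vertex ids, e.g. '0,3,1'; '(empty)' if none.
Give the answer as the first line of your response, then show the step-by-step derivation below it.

4,0

step 1: dequeue 4; queue=[0,3]; order=4
step 2: dequeue 0; queue=[3,1,2]; order=4,0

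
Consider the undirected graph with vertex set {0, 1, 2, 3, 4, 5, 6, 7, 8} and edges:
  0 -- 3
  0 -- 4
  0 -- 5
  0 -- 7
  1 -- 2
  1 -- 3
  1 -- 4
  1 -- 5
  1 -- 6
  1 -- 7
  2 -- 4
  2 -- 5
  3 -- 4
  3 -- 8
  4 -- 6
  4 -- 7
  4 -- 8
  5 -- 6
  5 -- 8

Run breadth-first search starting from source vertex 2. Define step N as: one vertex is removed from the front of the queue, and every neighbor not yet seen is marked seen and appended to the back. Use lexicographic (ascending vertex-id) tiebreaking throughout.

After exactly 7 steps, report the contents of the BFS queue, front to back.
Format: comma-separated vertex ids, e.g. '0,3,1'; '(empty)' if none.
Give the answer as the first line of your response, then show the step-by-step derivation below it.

0,8

step 1: dequeue 2; queue=[1,4,5]; order=2
step 2: dequeue 1; queue=[4,5,3,6,7]; order=2,1
step 3: dequeue 4; queue=[5,3,6,7,0,8]; order=2,1,4
step 4: dequeue 5; queue=[3,6,7,0,8]; order=2,1,4,5
step 5: dequeue 3; queue=[6,7,0,8]; order=2,1,4,5,3
step 6: dequeue 6; queue=[7,0,8]; order=2,1,4,5,3,6
step 7: dequeue 7; queue=[0,8]; order=2,1,4,5,3,6,7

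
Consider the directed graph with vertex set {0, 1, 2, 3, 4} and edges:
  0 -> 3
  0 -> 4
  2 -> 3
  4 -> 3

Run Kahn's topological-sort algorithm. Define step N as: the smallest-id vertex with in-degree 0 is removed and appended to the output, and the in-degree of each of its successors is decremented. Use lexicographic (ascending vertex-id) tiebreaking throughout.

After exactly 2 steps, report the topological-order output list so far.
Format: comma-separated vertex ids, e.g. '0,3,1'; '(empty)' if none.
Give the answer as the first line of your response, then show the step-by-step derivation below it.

0,1

step 1: output 0; order=[0]; indeg=(0,0,0,2,0)
step 2: output 1; order=[0,1]; indeg=(0,0,0,2,0)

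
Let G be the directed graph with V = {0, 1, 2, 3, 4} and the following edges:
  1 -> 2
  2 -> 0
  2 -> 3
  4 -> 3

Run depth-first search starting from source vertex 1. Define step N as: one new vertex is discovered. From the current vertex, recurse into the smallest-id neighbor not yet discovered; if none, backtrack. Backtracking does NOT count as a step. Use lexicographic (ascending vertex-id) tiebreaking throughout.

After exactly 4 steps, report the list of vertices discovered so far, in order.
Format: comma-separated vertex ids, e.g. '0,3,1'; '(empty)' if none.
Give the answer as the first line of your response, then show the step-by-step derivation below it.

1,2,0,3

step 1: discover 1; path=1; order=1
step 2: discover 2; path=1>2; order=1,2
step 3: discover 0; path=1>2>0; order=1,2,0
step 4: discover 3; path=1>2>3; order=1,2,0,3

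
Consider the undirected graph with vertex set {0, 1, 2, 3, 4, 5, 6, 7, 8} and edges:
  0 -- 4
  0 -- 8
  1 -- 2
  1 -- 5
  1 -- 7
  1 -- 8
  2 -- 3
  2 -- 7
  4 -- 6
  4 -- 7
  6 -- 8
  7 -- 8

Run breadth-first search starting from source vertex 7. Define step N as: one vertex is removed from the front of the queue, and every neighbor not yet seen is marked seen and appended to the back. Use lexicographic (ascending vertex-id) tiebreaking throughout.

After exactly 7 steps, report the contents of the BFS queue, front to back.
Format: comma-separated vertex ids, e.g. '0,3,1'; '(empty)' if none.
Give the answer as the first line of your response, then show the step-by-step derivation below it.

0,6

step 1: dequeue 7; queue=[1,2,4,8]; order=7
step 2: dequeue 1; queue=[2,4,8,5]; order=7,1
step 3: dequeue 2; queue=[4,8,5,3]; order=7,1,2
step 4: dequeue 4; queue=[8,5,3,0,6]; order=7,1,2,4
step 5: dequeue 8; queue=[5,3,0,6]; order=7,1,2,4,8
step 6: dequeue 5; queue=[3,0,6]; order=7,1,2,4,8,5
step 7: dequeue 3; queue=[0,6]; order=7,1,2,4,8,5,3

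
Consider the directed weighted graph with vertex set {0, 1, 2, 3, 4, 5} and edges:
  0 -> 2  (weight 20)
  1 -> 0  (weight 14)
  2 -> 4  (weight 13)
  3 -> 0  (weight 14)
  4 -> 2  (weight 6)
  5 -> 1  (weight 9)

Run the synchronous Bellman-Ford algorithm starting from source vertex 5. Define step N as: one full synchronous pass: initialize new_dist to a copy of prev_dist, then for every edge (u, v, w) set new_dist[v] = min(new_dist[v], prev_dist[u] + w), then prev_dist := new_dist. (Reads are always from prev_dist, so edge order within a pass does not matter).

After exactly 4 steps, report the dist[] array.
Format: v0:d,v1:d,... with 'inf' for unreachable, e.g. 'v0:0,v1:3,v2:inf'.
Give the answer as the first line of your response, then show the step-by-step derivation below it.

v0:23,v1:9,v2:43,v3:inf,v4:56,v5:0

step 1: dist = v0:inf,v1:9,v2:inf,v3:inf,v4:inf,v5:0
step 2: dist = v0:23,v1:9,v2:inf,v3:inf,v4:inf,v5:0
step 3: dist = v0:23,v1:9,v2:43,v3:inf,v4:inf,v5:0
step 4: dist = v0:23,v1:9,v2:43,v3:inf,v4:56,v5:0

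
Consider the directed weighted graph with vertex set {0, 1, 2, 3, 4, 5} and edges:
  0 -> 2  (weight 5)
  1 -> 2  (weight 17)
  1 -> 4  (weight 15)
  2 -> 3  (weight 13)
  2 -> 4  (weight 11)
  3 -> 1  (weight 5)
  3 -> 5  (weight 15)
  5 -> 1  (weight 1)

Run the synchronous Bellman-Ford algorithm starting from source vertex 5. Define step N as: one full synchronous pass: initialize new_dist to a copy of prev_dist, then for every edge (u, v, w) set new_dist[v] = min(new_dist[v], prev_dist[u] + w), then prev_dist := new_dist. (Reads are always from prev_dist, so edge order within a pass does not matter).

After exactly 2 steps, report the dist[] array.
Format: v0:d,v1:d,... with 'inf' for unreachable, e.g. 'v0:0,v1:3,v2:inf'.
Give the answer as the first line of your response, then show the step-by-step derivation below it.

v0:inf,v1:1,v2:18,v3:inf,v4:16,v5:0

step 1: dist = v0:inf,v1:1,v2:inf,v3:inf,v4:inf,v5:0
step 2: dist = v0:inf,v1:1,v2:18,v3:inf,v4:16,v5:0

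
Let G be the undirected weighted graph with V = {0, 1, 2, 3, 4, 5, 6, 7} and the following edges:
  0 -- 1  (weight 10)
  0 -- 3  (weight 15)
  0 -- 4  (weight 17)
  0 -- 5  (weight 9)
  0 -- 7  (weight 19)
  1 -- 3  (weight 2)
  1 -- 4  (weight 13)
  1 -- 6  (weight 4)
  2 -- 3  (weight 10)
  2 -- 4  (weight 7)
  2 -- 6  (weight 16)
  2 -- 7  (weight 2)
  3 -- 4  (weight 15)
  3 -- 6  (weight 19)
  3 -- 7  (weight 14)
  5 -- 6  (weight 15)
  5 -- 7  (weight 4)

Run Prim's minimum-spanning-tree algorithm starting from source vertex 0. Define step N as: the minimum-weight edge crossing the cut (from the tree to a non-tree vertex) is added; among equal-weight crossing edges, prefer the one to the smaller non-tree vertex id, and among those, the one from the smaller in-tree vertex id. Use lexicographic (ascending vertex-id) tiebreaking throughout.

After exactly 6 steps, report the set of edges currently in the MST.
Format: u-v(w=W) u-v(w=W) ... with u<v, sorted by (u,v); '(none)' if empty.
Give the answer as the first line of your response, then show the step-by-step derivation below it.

0-1(w=10) 0-5(w=9) 1-3(w=2) 2-4(w=7) 2-7(w=2) 5-7(w=4)

step 1: add edge 0-5 (w=9); MST = {0-5(w=9)}
step 2: add edge 5-7 (w=4); MST = {0-5(w=9) 5-7(w=4)}
step 3: add edge 2-7 (w=2); MST = {0-5(w=9) 2-7(w=2) 5-7(w=4)}
step 4: add edge 2-4 (w=7); MST = {0-5(w=9) 2-4(w=7) 2-7(w=2) 5-7(w=4)}
step 5: add edge 0-1 (w=10); MST = {0-1(w=10) 0-5(w=9) 2-4(w=7) 2-7(w=2) 5-7(w=4)}
step 6: add edge 1-3 (w=2); MST = {0-1(w=10) 0-5(w=9) 1-3(w=2) 2-4(w=7) 2-7(w=2) 5-7(w=4)}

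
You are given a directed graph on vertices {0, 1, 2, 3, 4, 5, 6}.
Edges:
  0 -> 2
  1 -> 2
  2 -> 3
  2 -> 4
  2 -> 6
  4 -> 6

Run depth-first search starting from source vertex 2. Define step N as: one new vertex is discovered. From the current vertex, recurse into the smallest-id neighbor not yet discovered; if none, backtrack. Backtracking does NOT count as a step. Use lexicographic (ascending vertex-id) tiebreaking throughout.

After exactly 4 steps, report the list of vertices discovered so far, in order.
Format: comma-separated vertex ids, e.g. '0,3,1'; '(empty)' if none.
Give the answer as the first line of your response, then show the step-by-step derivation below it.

2,3,4,6

step 1: discover 2; path=2; order=2
step 2: discover 3; path=2>3; order=2,3
step 3: discover 4; path=2>4; order=2,3,4
step 4: discover 6; path=2>4>6; order=2,3,4,6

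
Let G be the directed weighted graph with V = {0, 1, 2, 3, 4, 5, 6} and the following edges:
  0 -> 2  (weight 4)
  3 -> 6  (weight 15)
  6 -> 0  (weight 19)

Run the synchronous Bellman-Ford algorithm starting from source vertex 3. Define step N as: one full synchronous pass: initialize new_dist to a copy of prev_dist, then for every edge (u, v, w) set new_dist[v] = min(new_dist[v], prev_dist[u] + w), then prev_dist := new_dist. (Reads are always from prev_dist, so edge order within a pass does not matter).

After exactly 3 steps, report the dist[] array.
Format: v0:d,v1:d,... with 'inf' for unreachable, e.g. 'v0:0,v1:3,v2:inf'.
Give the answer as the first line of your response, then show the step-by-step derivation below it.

v0:34,v1:inf,v2:38,v3:0,v4:inf,v5:inf,v6:15

step 1: dist = v0:inf,v1:inf,v2:inf,v3:0,v4:inf,v5:inf,v6:15
step 2: dist = v0:34,v1:inf,v2:inf,v3:0,v4:inf,v5:inf,v6:15
step 3: dist = v0:34,v1:inf,v2:38,v3:0,v4:inf,v5:inf,v6:15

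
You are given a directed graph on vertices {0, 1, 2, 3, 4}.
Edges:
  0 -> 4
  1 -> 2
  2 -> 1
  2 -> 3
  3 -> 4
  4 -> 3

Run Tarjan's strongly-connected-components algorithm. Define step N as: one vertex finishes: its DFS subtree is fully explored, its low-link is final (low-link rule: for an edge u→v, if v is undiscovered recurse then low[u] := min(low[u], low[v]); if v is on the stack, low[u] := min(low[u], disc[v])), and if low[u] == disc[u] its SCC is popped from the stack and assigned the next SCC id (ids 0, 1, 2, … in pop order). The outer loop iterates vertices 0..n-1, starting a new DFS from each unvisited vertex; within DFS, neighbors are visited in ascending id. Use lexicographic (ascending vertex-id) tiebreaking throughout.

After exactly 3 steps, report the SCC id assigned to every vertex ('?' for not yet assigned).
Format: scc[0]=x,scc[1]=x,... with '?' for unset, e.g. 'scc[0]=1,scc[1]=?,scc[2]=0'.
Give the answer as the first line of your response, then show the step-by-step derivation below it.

scc[0]=1,scc[1]=?,scc[2]=?,scc[3]=0,scc[4]=0

step 1: low=(low[0]=0,low[1]=?,low[2]=?,low[3]=1,low[4]=1); scc=(scc[0]=?,scc[1]=?,scc[2]=?,scc[3]=?,scc[4]=?)
step 2: low=(low[0]=0,low[1]=?,low[2]=?,low[3]=1,low[4]=1); scc=(scc[0]=?,scc[1]=?,scc[2]=?,scc[3]=0,scc[4]=0)
step 3: low=(low[0]=0,low[1]=?,low[2]=?,low[3]=1,low[4]=1); scc=(scc[0]=1,scc[1]=?,scc[2]=?,scc[3]=0,scc[4]=0)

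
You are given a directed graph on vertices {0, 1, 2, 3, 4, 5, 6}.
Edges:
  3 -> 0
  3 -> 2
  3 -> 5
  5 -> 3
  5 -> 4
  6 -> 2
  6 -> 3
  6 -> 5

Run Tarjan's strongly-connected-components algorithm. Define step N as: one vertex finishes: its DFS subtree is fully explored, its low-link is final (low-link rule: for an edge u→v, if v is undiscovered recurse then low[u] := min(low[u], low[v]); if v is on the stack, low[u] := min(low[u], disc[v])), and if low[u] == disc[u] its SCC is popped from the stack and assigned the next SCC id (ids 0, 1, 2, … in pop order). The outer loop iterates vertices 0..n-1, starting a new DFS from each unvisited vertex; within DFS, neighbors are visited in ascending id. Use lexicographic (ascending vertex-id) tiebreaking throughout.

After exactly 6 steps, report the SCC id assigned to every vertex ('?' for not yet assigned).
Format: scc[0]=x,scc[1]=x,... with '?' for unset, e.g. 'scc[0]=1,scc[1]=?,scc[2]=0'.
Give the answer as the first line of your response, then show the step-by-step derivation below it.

scc[0]=0,scc[1]=1,scc[2]=2,scc[3]=4,scc[4]=3,scc[5]=4,scc[6]=?

step 1: low=(low[0]=0,low[1]=?,low[2]=?,low[3]=?,low[4]=?,low[5]=?,low[6]=?); scc=(scc[0]=0,scc[1]=?,scc[2]=?,scc[3]=?,scc[4]=?,scc[5]=?,scc[6]=?)
step 2: low=(low[0]=0,low[1]=1,low[2]=?,low[3]=?,low[4]=?,low[5]=?,low[6]=?); scc=(scc[0]=0,scc[1]=1,scc[2]=?,scc[3]=?,scc[4]=?,scc[5]=?,scc[6]=?)
step 3: low=(low[0]=0,low[1]=1,low[2]=2,low[3]=?,low[4]=?,low[5]=?,low[6]=?); scc=(scc[0]=0,scc[1]=1,scc[2]=2,scc[3]=?,scc[4]=?,scc[5]=?,scc[6]=?)
step 4: low=(low[0]=0,low[1]=1,low[2]=2,low[3]=3,low[4]=5,low[5]=3,low[6]=?); scc=(scc[0]=0,scc[1]=1,scc[2]=2,scc[3]=?,scc[4]=3,scc[5]=?,scc[6]=?)
step 5: low=(low[0]=0,low[1]=1,low[2]=2,low[3]=3,low[4]=5,low[5]=3,low[6]=?); scc=(scc[0]=0,scc[1]=1,scc[2]=2,scc[3]=?,scc[4]=3,scc[5]=?,scc[6]=?)
step 6: low=(low[0]=0,low[1]=1,low[2]=2,low[3]=3,low[4]=5,low[5]=3,low[6]=?); scc=(scc[0]=0,scc[1]=1,scc[2]=2,scc[3]=4,scc[4]=3,scc[5]=4,scc[6]=?)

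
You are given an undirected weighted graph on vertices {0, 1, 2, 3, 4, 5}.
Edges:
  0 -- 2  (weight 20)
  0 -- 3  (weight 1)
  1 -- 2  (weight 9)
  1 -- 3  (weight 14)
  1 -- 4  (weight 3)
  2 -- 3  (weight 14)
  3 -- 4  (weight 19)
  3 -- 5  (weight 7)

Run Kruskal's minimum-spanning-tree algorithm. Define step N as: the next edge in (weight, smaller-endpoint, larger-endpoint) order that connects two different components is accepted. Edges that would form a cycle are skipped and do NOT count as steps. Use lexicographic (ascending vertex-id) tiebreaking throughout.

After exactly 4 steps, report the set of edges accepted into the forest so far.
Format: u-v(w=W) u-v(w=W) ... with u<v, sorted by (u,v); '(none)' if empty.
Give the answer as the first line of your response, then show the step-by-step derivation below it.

0-3(w=1) 1-2(w=9) 1-4(w=3) 3-5(w=7)

step 1: add edge 0-3 (w=1); MST = {0-3(w=1)}
step 2: add edge 1-4 (w=3); MST = {0-3(w=1) 1-4(w=3)}
step 3: add edge 3-5 (w=7); MST = {0-3(w=1) 1-4(w=3) 3-5(w=7)}
step 4: add edge 1-2 (w=9); MST = {0-3(w=1) 1-2(w=9) 1-4(w=3) 3-5(w=7)}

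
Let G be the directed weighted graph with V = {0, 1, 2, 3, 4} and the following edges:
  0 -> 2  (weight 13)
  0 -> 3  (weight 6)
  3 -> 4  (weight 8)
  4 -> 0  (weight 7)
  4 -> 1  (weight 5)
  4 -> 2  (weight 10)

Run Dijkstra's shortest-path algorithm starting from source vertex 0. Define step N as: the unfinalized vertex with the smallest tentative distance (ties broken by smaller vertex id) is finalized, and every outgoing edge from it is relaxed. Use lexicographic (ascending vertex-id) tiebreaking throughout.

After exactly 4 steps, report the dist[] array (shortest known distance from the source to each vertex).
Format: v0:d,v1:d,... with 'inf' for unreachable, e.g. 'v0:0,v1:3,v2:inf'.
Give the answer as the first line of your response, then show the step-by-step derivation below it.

v0:0,v1:19,v2:13,v3:6,v4:14

step 1: dist = v0:0,v1:inf,v2:13,v3:6,v4:inf
step 2: dist = v0:0,v1:inf,v2:13,v3:6,v4:14
step 3: dist = v0:0,v1:inf,v2:13,v3:6,v4:14
step 4: dist = v0:0,v1:19,v2:13,v3:6,v4:14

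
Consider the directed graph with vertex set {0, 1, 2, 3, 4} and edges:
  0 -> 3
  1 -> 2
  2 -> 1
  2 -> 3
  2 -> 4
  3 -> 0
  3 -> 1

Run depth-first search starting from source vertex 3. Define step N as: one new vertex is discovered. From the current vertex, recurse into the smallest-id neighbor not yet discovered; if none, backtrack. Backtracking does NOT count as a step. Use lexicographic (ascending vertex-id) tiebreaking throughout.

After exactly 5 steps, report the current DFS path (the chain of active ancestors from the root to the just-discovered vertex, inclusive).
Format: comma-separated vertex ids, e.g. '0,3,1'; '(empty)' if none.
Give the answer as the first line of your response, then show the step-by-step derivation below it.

3,1,2,4

step 1: discover 3; path=3; order=3
step 2: discover 0; path=3>0; order=3,0
step 3: discover 1; path=3>1; order=3,0,1
step 4: discover 2; path=3>1>2; order=3,0,1,2
step 5: discover 4; path=3>1>2>4; order=3,0,1,2,4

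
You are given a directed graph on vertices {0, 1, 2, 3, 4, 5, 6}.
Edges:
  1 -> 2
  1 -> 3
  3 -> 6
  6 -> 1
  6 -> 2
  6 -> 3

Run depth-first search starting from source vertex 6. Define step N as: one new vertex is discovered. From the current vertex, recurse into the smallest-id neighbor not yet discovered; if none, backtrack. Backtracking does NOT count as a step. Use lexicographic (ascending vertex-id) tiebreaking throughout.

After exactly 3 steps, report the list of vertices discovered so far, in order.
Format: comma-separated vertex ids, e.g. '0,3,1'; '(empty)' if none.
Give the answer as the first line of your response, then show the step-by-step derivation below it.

6,1,2

step 1: discover 6; path=6; order=6
step 2: discover 1; path=6>1; order=6,1
step 3: discover 2; path=6>1>2; order=6,1,2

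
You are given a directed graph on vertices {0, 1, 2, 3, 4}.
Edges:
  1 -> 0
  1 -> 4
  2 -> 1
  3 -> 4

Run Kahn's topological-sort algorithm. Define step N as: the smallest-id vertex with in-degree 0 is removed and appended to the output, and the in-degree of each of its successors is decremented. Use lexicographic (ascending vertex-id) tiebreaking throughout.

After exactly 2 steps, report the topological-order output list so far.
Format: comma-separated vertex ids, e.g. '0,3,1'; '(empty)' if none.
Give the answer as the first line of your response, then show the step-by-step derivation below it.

2,1

step 1: output 2; order=[2]; indeg=(1,0,0,0,2)
step 2: output 1; order=[2,1]; indeg=(0,0,0,0,1)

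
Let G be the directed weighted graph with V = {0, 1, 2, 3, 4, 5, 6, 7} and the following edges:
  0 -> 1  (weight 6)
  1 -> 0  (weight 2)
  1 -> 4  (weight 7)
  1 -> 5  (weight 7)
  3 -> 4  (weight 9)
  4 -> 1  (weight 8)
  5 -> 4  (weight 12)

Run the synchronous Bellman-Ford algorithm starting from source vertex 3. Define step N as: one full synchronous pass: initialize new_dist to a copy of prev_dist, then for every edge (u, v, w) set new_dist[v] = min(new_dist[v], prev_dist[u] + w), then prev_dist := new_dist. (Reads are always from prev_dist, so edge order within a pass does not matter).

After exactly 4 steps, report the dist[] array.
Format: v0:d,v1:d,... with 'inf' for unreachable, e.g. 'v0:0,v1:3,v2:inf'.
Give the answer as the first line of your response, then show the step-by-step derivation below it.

v0:19,v1:17,v2:inf,v3:0,v4:9,v5:24,v6:inf,v7:inf

step 1: dist = v0:inf,v1:inf,v2:inf,v3:0,v4:9,v5:inf,v6:inf,v7:inf
step 2: dist = v0:inf,v1:17,v2:inf,v3:0,v4:9,v5:inf,v6:inf,v7:inf
step 3: dist = v0:19,v1:17,v2:inf,v3:0,v4:9,v5:24,v6:inf,v7:inf
step 4: dist = v0:19,v1:17,v2:inf,v3:0,v4:9,v5:24,v6:inf,v7:inf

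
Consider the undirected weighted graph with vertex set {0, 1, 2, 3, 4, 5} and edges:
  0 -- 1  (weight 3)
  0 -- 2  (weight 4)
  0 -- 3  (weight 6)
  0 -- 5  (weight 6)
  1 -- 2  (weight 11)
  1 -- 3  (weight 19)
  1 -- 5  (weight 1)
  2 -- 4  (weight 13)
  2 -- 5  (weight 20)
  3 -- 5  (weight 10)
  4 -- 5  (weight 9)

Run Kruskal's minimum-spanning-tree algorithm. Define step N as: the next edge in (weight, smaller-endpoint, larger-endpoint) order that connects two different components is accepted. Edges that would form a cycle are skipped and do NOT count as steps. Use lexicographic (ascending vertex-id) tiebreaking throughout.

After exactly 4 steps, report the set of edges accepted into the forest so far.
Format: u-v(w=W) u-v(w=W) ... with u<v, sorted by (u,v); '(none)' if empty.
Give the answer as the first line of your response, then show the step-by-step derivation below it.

0-1(w=3) 0-2(w=4) 0-3(w=6) 1-5(w=1)

step 1: add edge 1-5 (w=1); MST = {1-5(w=1)}
step 2: add edge 0-1 (w=3); MST = {0-1(w=3) 1-5(w=1)}
step 3: add edge 0-2 (w=4); MST = {0-1(w=3) 0-2(w=4) 1-5(w=1)}
step 4: add edge 0-3 (w=6); MST = {0-1(w=3) 0-2(w=4) 0-3(w=6) 1-5(w=1)}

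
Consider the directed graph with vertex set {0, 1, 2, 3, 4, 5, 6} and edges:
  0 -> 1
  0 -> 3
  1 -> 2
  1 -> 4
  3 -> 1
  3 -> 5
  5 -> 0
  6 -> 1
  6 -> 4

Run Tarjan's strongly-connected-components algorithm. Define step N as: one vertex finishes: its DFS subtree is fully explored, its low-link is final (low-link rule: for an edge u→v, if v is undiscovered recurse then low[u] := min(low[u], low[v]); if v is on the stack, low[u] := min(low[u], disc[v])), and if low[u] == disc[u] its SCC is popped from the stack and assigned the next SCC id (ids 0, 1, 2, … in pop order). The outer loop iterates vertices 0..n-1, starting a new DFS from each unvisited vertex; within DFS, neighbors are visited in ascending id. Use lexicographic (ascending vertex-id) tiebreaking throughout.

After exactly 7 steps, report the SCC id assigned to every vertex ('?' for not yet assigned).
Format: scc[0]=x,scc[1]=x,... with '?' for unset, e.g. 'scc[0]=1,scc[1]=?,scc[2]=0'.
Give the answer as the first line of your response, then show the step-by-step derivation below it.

scc[0]=3,scc[1]=2,scc[2]=0,scc[3]=3,scc[4]=1,scc[5]=3,scc[6]=4

step 1: low=(low[0]=0,low[1]=1,low[2]=2,low[3]=?,low[4]=?,low[5]=?,low[6]=?); scc=(scc[0]=?,scc[1]=?,scc[2]=0,scc[3]=?,scc[4]=?,scc[5]=?,scc[6]=?)
step 2: low=(low[0]=0,low[1]=1,low[2]=2,low[3]=?,low[4]=3,low[5]=?,low[6]=?); scc=(scc[0]=?,scc[1]=?,scc[2]=0,scc[3]=?,scc[4]=1,scc[5]=?,scc[6]=?)
step 3: low=(low[0]=0,low[1]=1,low[2]=2,low[3]=?,low[4]=3,low[5]=?,low[6]=?); scc=(scc[0]=?,scc[1]=2,scc[2]=0,scc[3]=?,scc[4]=1,scc[5]=?,scc[6]=?)
step 4: low=(low[0]=0,low[1]=1,low[2]=2,low[3]=4,low[4]=3,low[5]=0,low[6]=?); scc=(scc[0]=?,scc[1]=2,scc[2]=0,scc[3]=?,scc[4]=1,scc[5]=?,scc[6]=?)
step 5: low=(low[0]=0,low[1]=1,low[2]=2,low[3]=0,low[4]=3,low[5]=0,low[6]=?); scc=(scc[0]=?,scc[1]=2,scc[2]=0,scc[3]=?,scc[4]=1,scc[5]=?,scc[6]=?)
step 6: low=(low[0]=0,low[1]=1,low[2]=2,low[3]=0,low[4]=3,low[5]=0,low[6]=?); scc=(scc[0]=3,scc[1]=2,scc[2]=0,scc[3]=3,scc[4]=1,scc[5]=3,scc[6]=?)
step 7: low=(low[0]=0,low[1]=1,low[2]=2,low[3]=0,low[4]=3,low[5]=0,low[6]=6); scc=(scc[0]=3,scc[1]=2,scc[2]=0,scc[3]=3,scc[4]=1,scc[5]=3,scc[6]=4)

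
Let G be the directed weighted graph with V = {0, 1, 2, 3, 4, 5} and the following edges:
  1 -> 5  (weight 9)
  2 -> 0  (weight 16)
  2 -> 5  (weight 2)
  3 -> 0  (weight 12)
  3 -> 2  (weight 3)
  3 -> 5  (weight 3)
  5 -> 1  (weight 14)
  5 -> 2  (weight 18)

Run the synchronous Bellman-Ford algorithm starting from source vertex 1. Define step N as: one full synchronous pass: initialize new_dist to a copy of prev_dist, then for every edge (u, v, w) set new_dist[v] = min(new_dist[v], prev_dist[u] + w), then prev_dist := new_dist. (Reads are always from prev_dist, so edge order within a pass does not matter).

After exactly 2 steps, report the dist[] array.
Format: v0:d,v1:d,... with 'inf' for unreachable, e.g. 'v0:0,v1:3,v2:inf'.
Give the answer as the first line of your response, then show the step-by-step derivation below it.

v0:inf,v1:0,v2:27,v3:inf,v4:inf,v5:9

step 1: dist = v0:inf,v1:0,v2:inf,v3:inf,v4:inf,v5:9
step 2: dist = v0:inf,v1:0,v2:27,v3:inf,v4:inf,v5:9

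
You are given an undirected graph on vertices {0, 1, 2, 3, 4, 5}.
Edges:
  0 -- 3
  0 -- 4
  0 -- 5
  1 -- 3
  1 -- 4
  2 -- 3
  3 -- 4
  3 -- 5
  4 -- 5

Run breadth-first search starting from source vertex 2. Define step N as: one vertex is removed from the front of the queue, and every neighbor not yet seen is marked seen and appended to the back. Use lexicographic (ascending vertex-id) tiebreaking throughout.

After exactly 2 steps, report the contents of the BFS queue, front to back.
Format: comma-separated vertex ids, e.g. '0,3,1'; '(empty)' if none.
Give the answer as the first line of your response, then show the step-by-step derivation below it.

0,1,4,5

step 1: dequeue 2; queue=[3]; order=2
step 2: dequeue 3; queue=[0,1,4,5]; order=2,3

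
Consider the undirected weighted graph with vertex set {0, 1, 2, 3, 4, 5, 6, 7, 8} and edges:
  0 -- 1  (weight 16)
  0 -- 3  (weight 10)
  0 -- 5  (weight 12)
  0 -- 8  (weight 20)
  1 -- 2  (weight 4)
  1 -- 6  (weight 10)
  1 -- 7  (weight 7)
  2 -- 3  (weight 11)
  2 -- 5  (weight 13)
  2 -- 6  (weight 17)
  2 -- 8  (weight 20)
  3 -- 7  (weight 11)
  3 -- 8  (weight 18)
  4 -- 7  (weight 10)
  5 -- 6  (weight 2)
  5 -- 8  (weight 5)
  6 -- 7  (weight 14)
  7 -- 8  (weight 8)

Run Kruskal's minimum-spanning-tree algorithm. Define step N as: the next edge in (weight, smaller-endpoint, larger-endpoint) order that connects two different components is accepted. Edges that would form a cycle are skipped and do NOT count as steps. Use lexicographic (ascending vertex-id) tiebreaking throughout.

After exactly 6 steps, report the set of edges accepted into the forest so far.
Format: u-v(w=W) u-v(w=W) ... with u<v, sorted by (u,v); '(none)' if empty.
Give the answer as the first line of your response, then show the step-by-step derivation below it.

0-3(w=10) 1-2(w=4) 1-7(w=7) 5-6(w=2) 5-8(w=5) 7-8(w=8)

step 1: add edge 5-6 (w=2); MST = {5-6(w=2)}
step 2: add edge 1-2 (w=4); MST = {1-2(w=4) 5-6(w=2)}
step 3: add edge 5-8 (w=5); MST = {1-2(w=4) 5-6(w=2) 5-8(w=5)}
step 4: add edge 1-7 (w=7); MST = {1-2(w=4) 1-7(w=7) 5-6(w=2) 5-8(w=5)}
step 5: add edge 7-8 (w=8); MST = {1-2(w=4) 1-7(w=7) 5-6(w=2) 5-8(w=5) 7-8(w=8)}
step 6: add edge 0-3 (w=10); MST = {0-3(w=10) 1-2(w=4) 1-7(w=7) 5-6(w=2) 5-8(w=5) 7-8(w=8)}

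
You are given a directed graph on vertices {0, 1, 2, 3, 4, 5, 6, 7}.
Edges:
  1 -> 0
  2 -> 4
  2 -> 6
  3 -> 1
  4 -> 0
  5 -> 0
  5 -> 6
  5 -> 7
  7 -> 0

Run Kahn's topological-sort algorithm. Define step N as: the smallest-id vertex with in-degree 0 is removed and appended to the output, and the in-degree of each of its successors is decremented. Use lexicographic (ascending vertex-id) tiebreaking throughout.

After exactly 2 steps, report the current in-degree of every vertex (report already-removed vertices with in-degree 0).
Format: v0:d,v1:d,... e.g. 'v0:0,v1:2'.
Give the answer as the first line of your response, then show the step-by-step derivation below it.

v0:4,v1:0,v2:0,v3:0,v4:0,v5:0,v6:1,v7:1

step 1: output 2; order=[2]; indeg=(4,1,0,0,0,0,1,1)
step 2: output 3; order=[2,3]; indeg=(4,0,0,0,0,0,1,1)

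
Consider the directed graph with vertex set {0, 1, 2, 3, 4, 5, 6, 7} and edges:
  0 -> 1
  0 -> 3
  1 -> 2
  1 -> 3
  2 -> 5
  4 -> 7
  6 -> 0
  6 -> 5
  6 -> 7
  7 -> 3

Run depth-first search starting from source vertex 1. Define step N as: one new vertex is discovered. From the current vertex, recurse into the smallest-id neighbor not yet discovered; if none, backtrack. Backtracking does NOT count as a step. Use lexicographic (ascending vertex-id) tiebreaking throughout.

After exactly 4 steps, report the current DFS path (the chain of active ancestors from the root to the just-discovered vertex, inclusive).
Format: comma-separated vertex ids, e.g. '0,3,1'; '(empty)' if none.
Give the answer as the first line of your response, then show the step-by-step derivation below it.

1,3

step 1: discover 1; path=1; order=1
step 2: discover 2; path=1>2; order=1,2
step 3: discover 5; path=1>2>5; order=1,2,5
step 4: discover 3; path=1>3; order=1,2,5,3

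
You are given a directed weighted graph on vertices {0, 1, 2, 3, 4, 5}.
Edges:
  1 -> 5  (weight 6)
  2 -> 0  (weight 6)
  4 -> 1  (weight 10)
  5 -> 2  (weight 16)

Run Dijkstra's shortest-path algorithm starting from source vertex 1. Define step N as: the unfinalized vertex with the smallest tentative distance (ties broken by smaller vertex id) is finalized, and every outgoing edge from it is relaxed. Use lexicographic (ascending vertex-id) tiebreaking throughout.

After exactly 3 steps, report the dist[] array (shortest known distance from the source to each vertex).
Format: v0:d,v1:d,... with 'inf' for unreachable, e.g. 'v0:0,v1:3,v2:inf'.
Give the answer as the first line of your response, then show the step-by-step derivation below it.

v0:28,v1:0,v2:22,v3:inf,v4:inf,v5:6

step 1: dist = v0:inf,v1:0,v2:inf,v3:inf,v4:inf,v5:6
step 2: dist = v0:inf,v1:0,v2:22,v3:inf,v4:inf,v5:6
step 3: dist = v0:28,v1:0,v2:22,v3:inf,v4:inf,v5:6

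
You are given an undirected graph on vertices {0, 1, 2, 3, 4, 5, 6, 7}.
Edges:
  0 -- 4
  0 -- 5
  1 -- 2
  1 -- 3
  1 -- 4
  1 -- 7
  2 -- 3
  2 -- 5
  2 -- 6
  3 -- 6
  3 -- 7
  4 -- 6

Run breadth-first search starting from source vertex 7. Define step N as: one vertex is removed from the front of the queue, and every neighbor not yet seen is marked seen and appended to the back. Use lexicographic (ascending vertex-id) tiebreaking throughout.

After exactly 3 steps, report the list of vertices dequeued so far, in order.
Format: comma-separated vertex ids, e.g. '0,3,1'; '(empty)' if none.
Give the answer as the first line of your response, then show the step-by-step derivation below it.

7,1,3

step 1: dequeue 7; queue=[1,3]; order=7
step 2: dequeue 1; queue=[3,2,4]; order=7,1
step 3: dequeue 3; queue=[2,4,6]; order=7,1,3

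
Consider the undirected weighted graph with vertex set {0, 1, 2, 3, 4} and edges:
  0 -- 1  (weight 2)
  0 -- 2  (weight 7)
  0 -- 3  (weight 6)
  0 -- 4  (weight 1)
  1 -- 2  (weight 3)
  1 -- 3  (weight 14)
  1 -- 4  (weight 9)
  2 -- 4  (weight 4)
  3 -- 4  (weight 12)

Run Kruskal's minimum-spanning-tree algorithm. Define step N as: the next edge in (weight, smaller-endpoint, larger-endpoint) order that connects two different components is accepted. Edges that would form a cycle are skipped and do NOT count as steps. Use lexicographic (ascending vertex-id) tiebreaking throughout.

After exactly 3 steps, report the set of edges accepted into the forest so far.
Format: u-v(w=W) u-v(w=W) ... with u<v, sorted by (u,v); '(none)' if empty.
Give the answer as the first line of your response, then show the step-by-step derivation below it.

0-1(w=2) 0-4(w=1) 1-2(w=3)

step 1: add edge 0-4 (w=1); MST = {0-4(w=1)}
step 2: add edge 0-1 (w=2); MST = {0-1(w=2) 0-4(w=1)}
step 3: add edge 1-2 (w=3); MST = {0-1(w=2) 0-4(w=1) 1-2(w=3)}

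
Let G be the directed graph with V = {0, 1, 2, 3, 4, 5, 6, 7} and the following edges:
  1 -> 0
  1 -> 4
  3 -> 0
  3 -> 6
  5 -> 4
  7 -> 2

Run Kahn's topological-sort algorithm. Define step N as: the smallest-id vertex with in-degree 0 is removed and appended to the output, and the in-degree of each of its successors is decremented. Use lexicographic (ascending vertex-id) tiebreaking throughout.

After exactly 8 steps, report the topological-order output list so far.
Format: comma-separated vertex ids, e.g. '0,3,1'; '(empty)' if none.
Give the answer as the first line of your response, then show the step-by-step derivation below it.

1,3,0,5,4,6,7,2

step 1: output 1; order=[1]; indeg=(1,0,1,0,1,0,1,0)
step 2: output 3; order=[1,3]; indeg=(0,0,1,0,1,0,0,0)
step 3: output 0; order=[1,3,0]; indeg=(0,0,1,0,1,0,0,0)
step 4: output 5; order=[1,3,0,5]; indeg=(0,0,1,0,0,0,0,0)
step 5: output 4; order=[1,3,0,5,4]; indeg=(0,0,1,0,0,0,0,0)
step 6: output 6; order=[1,3,0,5,4,6]; indeg=(0,0,1,0,0,0,0,0)
step 7: output 7; order=[1,3,0,5,4,6,7]; indeg=(0,0,0,0,0,0,0,0)
step 8: output 2; order=[1,3,0,5,4,6,7,2]; indeg=(0,0,0,0,0,0,0,0)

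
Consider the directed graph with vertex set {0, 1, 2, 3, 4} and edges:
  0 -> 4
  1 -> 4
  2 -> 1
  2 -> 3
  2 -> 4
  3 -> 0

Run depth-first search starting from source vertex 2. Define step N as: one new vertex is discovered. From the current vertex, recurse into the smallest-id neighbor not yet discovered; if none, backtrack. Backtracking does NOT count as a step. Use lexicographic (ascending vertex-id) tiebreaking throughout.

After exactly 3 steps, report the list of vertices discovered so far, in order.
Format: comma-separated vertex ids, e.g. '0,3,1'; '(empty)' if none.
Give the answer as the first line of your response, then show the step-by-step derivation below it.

2,1,4

step 1: discover 2; path=2; order=2
step 2: discover 1; path=2>1; order=2,1
step 3: discover 4; path=2>1>4; order=2,1,4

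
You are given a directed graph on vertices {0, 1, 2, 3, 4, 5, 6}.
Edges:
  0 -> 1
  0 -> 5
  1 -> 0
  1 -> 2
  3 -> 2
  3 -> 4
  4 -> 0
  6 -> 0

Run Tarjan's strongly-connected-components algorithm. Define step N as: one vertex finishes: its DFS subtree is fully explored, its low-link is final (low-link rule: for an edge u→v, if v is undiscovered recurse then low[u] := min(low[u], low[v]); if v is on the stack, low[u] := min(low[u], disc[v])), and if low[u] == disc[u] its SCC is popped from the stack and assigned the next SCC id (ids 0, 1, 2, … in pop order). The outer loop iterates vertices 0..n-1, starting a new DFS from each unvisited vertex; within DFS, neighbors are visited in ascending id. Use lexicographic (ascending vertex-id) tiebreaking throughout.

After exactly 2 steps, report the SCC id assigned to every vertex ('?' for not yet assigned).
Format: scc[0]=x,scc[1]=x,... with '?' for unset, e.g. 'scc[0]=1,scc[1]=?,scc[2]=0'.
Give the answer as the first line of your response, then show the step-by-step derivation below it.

scc[0]=?,scc[1]=?,scc[2]=0,scc[3]=?,scc[4]=?,scc[5]=?,scc[6]=?

step 1: low=(low[0]=0,low[1]=0,low[2]=2,low[3]=?,low[4]=?,low[5]=?,low[6]=?); scc=(scc[0]=?,scc[1]=?,scc[2]=0,scc[3]=?,scc[4]=?,scc[5]=?,scc[6]=?)
step 2: low=(low[0]=0,low[1]=0,low[2]=2,low[3]=?,low[4]=?,low[5]=?,low[6]=?); scc=(scc[0]=?,scc[1]=?,scc[2]=0,scc[3]=?,scc[4]=?,scc[5]=?,scc[6]=?)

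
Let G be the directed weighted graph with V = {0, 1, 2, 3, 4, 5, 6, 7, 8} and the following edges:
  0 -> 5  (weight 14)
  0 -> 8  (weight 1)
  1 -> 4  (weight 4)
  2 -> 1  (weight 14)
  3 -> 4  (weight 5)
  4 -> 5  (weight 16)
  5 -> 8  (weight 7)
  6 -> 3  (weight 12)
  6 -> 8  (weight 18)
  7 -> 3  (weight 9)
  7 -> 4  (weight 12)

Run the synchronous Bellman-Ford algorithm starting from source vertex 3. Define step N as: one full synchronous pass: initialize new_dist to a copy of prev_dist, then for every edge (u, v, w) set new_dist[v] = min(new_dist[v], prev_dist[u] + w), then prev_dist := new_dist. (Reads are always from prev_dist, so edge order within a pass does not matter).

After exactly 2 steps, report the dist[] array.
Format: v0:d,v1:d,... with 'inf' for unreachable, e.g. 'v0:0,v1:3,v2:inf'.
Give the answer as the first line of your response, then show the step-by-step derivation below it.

v0:inf,v1:inf,v2:inf,v3:0,v4:5,v5:21,v6:inf,v7:inf,v8:inf

step 1: dist = v0:inf,v1:inf,v2:inf,v3:0,v4:5,v5:inf,v6:inf,v7:inf,v8:inf
step 2: dist = v0:inf,v1:inf,v2:inf,v3:0,v4:5,v5:21,v6:inf,v7:inf,v8:inf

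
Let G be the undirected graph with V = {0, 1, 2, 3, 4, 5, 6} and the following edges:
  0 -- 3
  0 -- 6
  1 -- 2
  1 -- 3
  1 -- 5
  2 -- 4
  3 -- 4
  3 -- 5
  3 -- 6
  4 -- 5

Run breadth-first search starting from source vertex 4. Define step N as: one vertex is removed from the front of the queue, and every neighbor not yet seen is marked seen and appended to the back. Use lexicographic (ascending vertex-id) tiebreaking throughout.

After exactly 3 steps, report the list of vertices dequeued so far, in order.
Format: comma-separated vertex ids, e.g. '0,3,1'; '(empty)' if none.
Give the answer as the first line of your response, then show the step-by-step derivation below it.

4,2,3

step 1: dequeue 4; queue=[2,3,5]; order=4
step 2: dequeue 2; queue=[3,5,1]; order=4,2
step 3: dequeue 3; queue=[5,1,0,6]; order=4,2,3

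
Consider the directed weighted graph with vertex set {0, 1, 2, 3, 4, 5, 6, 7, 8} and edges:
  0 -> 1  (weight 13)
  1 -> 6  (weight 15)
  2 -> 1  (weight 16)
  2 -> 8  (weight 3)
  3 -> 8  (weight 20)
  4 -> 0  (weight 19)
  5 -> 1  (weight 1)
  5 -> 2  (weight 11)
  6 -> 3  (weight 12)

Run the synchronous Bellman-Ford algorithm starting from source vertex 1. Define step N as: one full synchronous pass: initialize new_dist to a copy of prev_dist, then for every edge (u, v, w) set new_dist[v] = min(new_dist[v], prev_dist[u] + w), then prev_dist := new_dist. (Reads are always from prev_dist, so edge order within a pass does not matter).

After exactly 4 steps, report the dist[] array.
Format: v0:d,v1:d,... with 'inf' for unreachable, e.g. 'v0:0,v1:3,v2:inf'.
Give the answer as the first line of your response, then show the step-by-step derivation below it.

v0:inf,v1:0,v2:inf,v3:27,v4:inf,v5:inf,v6:15,v7:inf,v8:47

step 1: dist = v0:inf,v1:0,v2:inf,v3:inf,v4:inf,v5:inf,v6:15,v7:inf,v8:inf
step 2: dist = v0:inf,v1:0,v2:inf,v3:27,v4:inf,v5:inf,v6:15,v7:inf,v8:inf
step 3: dist = v0:inf,v1:0,v2:inf,v3:27,v4:inf,v5:inf,v6:15,v7:inf,v8:47
step 4: dist = v0:inf,v1:0,v2:inf,v3:27,v4:inf,v5:inf,v6:15,v7:inf,v8:47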